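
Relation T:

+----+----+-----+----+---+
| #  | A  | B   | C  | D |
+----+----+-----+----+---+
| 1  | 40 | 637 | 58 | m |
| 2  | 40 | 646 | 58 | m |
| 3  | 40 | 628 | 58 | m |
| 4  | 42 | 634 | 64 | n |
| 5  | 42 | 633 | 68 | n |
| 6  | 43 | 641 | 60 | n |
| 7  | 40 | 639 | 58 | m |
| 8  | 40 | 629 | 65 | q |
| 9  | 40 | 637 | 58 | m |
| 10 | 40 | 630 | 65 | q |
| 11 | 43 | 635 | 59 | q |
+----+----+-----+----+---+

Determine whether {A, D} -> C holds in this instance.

No

(A=40, D=m): rows 1, 2, 3, 7, 9 → C = 58, 58, 58, 58, 58 ✓
(A=42, D=n): rows 4, 5 → C takes values {64, 68} — violation
(A=43, D=n): row 6 → C = 60 ✓
(A=40, D=q): rows 8, 10 → C = 65, 65 ✓
(A=43, D=q): row 11 → C = 59 ✓
Two rows agree on {A, D} but differ on C, so {A, D} -> C does not hold.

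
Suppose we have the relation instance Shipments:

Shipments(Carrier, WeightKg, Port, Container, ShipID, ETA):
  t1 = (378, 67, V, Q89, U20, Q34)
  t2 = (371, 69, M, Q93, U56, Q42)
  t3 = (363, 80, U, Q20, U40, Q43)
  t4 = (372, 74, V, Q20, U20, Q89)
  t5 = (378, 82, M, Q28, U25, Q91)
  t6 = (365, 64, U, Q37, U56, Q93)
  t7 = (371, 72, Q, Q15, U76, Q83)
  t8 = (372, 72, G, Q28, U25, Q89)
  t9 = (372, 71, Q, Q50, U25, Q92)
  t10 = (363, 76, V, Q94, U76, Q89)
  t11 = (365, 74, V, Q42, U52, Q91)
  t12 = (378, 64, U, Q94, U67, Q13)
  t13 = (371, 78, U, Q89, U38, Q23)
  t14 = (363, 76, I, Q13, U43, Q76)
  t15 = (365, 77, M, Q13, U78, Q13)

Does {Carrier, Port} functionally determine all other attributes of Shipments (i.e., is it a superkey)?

Yes

All 15 rows have distinct {Carrier, Port} values, so {Carrier, Port} → (all attributes) holds and {Carrier, Port} is a superkey.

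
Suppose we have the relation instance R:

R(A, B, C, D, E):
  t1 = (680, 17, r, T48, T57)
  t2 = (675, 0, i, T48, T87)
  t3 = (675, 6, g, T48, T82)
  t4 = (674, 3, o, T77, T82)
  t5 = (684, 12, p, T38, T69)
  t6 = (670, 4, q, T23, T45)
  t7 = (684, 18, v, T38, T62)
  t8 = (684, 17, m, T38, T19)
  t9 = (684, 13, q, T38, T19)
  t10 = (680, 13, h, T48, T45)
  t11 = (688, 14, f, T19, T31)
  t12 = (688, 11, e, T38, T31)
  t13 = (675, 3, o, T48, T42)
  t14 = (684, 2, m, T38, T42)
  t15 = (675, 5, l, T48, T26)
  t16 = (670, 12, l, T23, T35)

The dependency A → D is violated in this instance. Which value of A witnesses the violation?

688

A=680: rows 1, 10 → D = T48, T48 ✓
A=675: rows 2, 3, 13, 15 → D = T48, T48, T48, T48 ✓
A=674: row 4 → D = T77 ✓
A=684: rows 5, 7, 8, 9, 14 → D = T38, T38, T38, T38, T38 ✓
A=670: rows 6, 16 → D = T23, T23 ✓
A=688: rows 11, 12 → D takes values {T19, T38} — violation
The only A value with inconsistent D is A=688.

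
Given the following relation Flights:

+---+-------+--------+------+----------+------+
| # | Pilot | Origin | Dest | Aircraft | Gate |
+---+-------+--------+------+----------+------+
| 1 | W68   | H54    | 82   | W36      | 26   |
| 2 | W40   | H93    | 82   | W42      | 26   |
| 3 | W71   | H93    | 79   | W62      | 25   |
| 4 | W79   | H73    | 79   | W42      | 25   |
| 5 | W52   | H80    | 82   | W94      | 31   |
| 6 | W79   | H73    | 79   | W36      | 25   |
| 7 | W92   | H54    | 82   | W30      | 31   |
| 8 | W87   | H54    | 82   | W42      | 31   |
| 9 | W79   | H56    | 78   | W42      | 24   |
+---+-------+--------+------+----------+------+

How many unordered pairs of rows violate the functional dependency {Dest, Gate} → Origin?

5

(Dest=82, Gate=26): violating pairs (1,2) — 1 pair.
(Dest=79, Gate=25): violating pairs (3,4), (3,6) — 2 pairs.
(Dest=82, Gate=31): violating pairs (5,7), (5,8) — 2 pairs.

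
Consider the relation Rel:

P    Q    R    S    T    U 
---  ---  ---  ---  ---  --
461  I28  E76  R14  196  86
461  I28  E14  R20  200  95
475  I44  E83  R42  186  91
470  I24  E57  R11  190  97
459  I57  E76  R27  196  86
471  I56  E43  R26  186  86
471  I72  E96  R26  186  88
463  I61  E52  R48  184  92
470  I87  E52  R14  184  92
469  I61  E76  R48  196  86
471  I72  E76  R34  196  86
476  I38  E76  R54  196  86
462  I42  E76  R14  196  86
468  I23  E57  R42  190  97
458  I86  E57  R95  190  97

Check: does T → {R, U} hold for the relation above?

T=196: 6 rows → {R,U} = (E76, 86), (E76, 86), (E76, 86), (E76, 86), (E76, 86), (E76, 86) ✓
T=200: 1 row → {R,U} = (E14, 95) ✓
T=186: 3 rows → {R,U} takes values {(E83, 91), (E43, 86), (E96, 88)} — violation
T=190: 3 rows → {R,U} = (E57, 97), (E57, 97), (E57, 97) ✓
T=184: 2 rows → {R,U} = (E52, 92), (E52, 92) ✓
Two rows agree on T but differ on {R, U}, so T → {R, U} does not hold.

No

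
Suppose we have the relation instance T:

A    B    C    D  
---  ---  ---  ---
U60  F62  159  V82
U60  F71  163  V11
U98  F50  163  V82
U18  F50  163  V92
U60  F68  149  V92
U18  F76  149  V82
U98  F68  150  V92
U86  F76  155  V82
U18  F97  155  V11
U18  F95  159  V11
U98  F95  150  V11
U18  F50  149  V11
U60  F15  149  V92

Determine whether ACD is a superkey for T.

No

Two distinct rows share (A=U60, C=149, D=V92), so ACD does not determine every attribute — not a superkey.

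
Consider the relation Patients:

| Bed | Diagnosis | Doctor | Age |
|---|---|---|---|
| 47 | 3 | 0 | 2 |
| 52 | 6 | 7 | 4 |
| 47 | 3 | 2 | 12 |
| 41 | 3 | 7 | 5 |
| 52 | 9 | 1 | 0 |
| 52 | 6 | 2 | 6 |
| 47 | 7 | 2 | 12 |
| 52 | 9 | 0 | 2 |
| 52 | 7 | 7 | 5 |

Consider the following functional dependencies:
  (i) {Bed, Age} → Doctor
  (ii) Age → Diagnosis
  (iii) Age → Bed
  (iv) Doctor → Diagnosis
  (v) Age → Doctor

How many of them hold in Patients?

2

(i) {Bed, Age} → Doctor: every LHS value maps to a single RHS value — holds.
(ii) Age → Diagnosis: Age=2: 2 rows → Diagnosis takes values {3, 9} — violation; Age=12: 2 rows → Diagnosis takes values {3, 7} — violation; Age=5: 2 rows → Diagnosis takes values {3, 7} — violation — fails.
(iii) Age → Bed: Age=2: 2 rows → Bed takes values {47, 52} — violation; Age=5: 2 rows → Bed takes values {41, 52} — violation — fails.
(iv) Doctor → Diagnosis: Doctor=0: 2 rows → Diagnosis takes values {3, 9} — violation; Doctor=7: 3 rows → Diagnosis takes values {6, 3, 7} — violation; Doctor=2: 3 rows → Diagnosis takes values {3, 6, 7} — violation — fails.
(v) Age → Doctor: every LHS value maps to a single RHS value — holds.
2 of the 5 dependencies hold.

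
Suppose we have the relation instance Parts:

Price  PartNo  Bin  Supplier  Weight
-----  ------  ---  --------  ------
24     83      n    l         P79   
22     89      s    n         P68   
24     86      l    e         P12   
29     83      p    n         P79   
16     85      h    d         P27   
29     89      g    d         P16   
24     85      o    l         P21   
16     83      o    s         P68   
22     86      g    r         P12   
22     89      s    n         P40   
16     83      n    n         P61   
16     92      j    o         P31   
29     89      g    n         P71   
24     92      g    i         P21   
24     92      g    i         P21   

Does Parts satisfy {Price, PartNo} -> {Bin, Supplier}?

No

(Price=24, PartNo=83): 1 row → {Bin,Supplier} = (n, l) ✓
(Price=22, PartNo=89): 2 rows → {Bin,Supplier} = (s, n), (s, n) ✓
(Price=24, PartNo=86): 1 row → {Bin,Supplier} = (l, e) ✓
(Price=29, PartNo=83): 1 row → {Bin,Supplier} = (p, n) ✓
(Price=16, PartNo=85): 1 row → {Bin,Supplier} = (h, d) ✓
(Price=29, PartNo=89): 2 rows → {Bin,Supplier} takes values {(g, d), (g, n)} — violation
(Price=24, PartNo=85): 1 row → {Bin,Supplier} = (o, l) ✓
(Price=16, PartNo=83): 2 rows → {Bin,Supplier} takes values {(o, s), (n, n)} — violation
(Price=22, PartNo=86): 1 row → {Bin,Supplier} = (g, r) ✓
(Price=16, PartNo=92): 1 row → {Bin,Supplier} = (j, o) ✓
(Price=24, PartNo=92): 2 rows → {Bin,Supplier} = (g, i), (g, i) ✓
Two rows agree on {Price, PartNo} but differ on {Bin, Supplier}, so {Price, PartNo} -> {Bin, Supplier} does not hold.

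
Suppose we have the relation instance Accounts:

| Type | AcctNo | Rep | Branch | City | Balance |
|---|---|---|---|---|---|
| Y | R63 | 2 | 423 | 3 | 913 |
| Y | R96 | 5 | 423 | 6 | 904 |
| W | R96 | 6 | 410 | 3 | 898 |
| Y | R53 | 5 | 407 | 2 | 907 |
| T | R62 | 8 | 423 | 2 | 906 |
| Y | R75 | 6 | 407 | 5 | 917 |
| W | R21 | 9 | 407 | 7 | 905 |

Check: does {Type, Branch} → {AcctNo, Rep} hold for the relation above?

No

(Type=Y, Branch=423): 2 rows → {AcctNo,Rep} takes values {(R63, 2), (R96, 5)} — violation
(Type=W, Branch=410): 1 row → {AcctNo,Rep} = (R96, 6) ✓
(Type=Y, Branch=407): 2 rows → {AcctNo,Rep} takes values {(R53, 5), (R75, 6)} — violation
(Type=T, Branch=423): 1 row → {AcctNo,Rep} = (R62, 8) ✓
(Type=W, Branch=407): 1 row → {AcctNo,Rep} = (R21, 9) ✓
Two rows agree on {Type, Branch} but differ on {AcctNo, Rep}, so {Type, Branch} → {AcctNo, Rep} does not hold.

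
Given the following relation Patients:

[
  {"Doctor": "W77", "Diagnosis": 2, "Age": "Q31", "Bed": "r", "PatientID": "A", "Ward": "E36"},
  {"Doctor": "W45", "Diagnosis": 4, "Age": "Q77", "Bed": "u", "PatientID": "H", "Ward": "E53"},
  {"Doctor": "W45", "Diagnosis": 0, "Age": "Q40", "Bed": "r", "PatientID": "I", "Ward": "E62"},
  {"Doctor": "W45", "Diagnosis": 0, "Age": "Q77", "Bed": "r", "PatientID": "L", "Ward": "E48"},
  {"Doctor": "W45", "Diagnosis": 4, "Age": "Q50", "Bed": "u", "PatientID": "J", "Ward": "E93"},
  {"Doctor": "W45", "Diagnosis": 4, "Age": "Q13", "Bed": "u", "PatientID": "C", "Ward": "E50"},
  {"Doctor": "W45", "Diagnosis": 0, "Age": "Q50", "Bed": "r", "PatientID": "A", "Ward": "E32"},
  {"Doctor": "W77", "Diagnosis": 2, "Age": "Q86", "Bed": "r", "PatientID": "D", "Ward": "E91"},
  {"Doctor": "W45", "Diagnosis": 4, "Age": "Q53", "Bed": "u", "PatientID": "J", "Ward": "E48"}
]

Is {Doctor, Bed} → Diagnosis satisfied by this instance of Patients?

Yes

(Doctor=W77, Bed=r): 2 rows → Diagnosis = 2, 2 ✓
(Doctor=W45, Bed=u): 4 rows → Diagnosis = 4, 4, 4, 4 ✓
(Doctor=W45, Bed=r): 3 rows → Diagnosis = 0, 0, 0 ✓
Every {Doctor, Bed} value is associated with a single Diagnosis value, so {Doctor, Bed} → Diagnosis holds.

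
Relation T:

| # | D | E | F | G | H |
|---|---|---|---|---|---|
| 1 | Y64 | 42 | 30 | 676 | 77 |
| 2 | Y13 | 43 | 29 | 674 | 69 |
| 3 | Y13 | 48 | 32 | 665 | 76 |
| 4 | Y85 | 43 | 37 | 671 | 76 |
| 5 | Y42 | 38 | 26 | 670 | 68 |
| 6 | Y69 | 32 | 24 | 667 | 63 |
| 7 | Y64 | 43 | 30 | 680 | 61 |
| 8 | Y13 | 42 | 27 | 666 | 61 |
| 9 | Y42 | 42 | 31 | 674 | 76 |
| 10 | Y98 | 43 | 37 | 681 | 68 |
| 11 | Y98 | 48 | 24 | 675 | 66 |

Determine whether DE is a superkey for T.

All 11 rows have distinct DE values, so DE → (all attributes) holds and DE is a superkey.

Yes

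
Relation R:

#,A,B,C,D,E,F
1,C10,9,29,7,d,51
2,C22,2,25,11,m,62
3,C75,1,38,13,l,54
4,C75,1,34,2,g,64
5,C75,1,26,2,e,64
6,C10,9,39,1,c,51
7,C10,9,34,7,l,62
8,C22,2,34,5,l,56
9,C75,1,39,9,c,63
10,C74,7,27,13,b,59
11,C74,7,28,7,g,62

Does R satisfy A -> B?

Yes

A=C10: rows 1, 6, 7 → B = 9, 9, 9 ✓
A=C22: rows 2, 8 → B = 2, 2 ✓
A=C75: rows 3, 4, 5, 9 → B = 1, 1, 1, 1 ✓
A=C74: rows 10, 11 → B = 7, 7 ✓
Every A value is associated with a single B value, so A -> B holds.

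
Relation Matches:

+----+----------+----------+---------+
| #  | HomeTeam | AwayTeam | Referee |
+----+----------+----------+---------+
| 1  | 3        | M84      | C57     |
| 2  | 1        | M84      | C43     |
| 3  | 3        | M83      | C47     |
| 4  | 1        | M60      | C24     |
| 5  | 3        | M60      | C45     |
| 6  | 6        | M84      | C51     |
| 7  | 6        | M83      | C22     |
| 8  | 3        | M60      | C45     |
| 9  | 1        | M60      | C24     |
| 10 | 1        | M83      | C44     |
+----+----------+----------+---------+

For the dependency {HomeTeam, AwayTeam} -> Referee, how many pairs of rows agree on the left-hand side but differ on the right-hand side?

0

(HomeTeam=1, AwayTeam=M60): all 2 rows agree on Referee — 0 pairs.
(HomeTeam=3, AwayTeam=M60): all 2 rows agree on Referee — 0 pairs.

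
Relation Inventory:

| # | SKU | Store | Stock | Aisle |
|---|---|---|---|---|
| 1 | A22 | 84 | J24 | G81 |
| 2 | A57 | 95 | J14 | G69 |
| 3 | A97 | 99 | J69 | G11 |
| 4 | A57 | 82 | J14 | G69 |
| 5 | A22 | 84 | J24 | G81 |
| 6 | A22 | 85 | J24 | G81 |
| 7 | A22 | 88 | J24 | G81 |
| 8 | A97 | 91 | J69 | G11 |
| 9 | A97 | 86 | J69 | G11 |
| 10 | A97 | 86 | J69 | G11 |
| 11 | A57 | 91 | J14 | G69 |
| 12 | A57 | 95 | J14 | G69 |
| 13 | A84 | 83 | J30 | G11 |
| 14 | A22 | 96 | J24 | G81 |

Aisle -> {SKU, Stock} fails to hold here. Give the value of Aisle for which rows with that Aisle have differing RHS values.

Aisle=G81: rows 1, 5, 6, 7, 14 → {SKU,Stock} = (A22, J24), (A22, J24), (A22, J24), (A22, J24), (A22, J24) ✓
Aisle=G69: rows 2, 4, 11, 12 → {SKU,Stock} = (A57, J14), (A57, J14), (A57, J14), (A57, J14) ✓
Aisle=G11: rows 3, 8, 9, 10, 13 → {SKU,Stock} takes values {(A97, J69), (A84, J30)} — violation
The only Aisle value with inconsistent RHS is Aisle=G11.

G11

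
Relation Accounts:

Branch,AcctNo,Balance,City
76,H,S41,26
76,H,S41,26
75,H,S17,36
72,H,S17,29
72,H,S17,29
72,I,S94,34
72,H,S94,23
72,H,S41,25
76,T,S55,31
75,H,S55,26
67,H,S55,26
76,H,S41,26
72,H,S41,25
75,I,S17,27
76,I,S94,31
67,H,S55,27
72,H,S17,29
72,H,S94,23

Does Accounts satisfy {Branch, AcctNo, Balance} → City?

No

(Branch=76, AcctNo=H, Balance=S41): 3 rows → City = 26, 26, 26 ✓
(Branch=75, AcctNo=H, Balance=S17): 1 row → City = 36 ✓
(Branch=72, AcctNo=H, Balance=S17): 3 rows → City = 29, 29, 29 ✓
(Branch=72, AcctNo=I, Balance=S94): 1 row → City = 34 ✓
(Branch=72, AcctNo=H, Balance=S94): 2 rows → City = 23, 23 ✓
(Branch=72, AcctNo=H, Balance=S41): 2 rows → City = 25, 25 ✓
(Branch=76, AcctNo=T, Balance=S55): 1 row → City = 31 ✓
(Branch=75, AcctNo=H, Balance=S55): 1 row → City = 26 ✓
(Branch=67, AcctNo=H, Balance=S55): 2 rows → City takes values {26, 27} — violation
(Branch=75, AcctNo=I, Balance=S17): 1 row → City = 27 ✓
(Branch=76, AcctNo=I, Balance=S94): 1 row → City = 31 ✓
Two rows agree on {Branch, AcctNo, Balance} but differ on City, so {Branch, AcctNo, Balance} → City does not hold.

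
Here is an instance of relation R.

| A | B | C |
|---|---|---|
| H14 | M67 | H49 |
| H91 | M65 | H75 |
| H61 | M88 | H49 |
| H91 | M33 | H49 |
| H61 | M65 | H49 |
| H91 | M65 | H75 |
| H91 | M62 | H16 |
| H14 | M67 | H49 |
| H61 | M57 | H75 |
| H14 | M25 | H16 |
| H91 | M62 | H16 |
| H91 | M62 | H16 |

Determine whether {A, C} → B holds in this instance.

No

(A=H14, C=H49): 2 rows → B = M67, M67 ✓
(A=H91, C=H75): 2 rows → B = M65, M65 ✓
(A=H61, C=H49): 2 rows → B takes values {M88, M65} — violation
(A=H91, C=H49): 1 row → B = M33 ✓
(A=H91, C=H16): 3 rows → B = M62, M62, M62 ✓
(A=H61, C=H75): 1 row → B = M57 ✓
(A=H14, C=H16): 1 row → B = M25 ✓
Two rows agree on {A, C} but differ on B, so {A, C} → B does not hold.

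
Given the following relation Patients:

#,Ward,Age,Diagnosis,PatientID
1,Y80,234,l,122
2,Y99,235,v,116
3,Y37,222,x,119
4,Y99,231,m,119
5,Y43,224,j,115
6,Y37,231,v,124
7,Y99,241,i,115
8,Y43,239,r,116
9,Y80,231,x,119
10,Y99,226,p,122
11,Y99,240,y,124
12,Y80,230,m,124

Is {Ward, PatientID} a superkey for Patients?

Yes

All 12 rows have distinct {Ward, PatientID} values, so {Ward, PatientID} → (all attributes) holds and {Ward, PatientID} is a superkey.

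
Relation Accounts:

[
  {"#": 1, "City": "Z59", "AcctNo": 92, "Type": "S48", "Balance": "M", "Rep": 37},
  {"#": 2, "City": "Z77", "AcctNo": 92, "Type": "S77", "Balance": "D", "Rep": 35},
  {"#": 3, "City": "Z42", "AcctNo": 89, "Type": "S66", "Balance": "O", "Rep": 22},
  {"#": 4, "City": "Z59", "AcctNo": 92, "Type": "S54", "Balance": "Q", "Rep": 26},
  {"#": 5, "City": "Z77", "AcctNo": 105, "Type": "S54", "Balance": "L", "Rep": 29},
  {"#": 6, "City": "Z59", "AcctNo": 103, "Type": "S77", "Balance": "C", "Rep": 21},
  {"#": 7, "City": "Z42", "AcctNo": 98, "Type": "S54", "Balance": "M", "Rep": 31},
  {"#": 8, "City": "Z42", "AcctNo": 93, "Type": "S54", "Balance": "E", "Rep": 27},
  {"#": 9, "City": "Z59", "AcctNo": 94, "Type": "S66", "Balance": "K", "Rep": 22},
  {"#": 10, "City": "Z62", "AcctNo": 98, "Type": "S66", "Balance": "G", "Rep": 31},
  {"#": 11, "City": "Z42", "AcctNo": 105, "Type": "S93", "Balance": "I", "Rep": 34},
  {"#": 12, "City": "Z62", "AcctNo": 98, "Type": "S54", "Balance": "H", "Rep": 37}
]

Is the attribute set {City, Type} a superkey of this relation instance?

No

Rows 7 and 8 have the same {City, Type} value (City=Z42, Type=S54) but are distinct tuples, so {City, Type} does not determine every attribute — not a superkey.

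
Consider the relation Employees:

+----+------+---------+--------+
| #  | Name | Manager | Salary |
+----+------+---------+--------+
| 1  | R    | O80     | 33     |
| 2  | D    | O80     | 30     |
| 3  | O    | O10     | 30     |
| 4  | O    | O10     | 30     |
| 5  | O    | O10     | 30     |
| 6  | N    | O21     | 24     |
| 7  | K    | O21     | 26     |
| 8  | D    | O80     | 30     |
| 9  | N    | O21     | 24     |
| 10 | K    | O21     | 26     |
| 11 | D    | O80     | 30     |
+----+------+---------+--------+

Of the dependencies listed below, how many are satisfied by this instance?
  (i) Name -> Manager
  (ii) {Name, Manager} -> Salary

(i) Name -> Manager: every LHS value maps to a single RHS value — holds.
(ii) {Name, Manager} -> Salary: every LHS value maps to a single RHS value — holds.
2 of the 2 dependencies hold.

2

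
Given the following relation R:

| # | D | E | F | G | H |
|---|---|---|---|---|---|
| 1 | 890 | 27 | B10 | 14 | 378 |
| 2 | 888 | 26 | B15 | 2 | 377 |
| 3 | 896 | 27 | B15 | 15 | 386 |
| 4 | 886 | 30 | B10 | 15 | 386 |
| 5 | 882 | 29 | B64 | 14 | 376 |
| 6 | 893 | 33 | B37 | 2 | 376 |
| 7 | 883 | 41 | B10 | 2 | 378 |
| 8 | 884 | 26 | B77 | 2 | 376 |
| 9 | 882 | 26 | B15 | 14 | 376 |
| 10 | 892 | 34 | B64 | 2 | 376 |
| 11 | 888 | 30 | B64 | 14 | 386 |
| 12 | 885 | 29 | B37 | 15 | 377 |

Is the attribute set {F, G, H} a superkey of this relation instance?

Yes

All 12 rows have distinct {F, G, H} values, so {F, G, H} → (all attributes) holds and {F, G, H} is a superkey.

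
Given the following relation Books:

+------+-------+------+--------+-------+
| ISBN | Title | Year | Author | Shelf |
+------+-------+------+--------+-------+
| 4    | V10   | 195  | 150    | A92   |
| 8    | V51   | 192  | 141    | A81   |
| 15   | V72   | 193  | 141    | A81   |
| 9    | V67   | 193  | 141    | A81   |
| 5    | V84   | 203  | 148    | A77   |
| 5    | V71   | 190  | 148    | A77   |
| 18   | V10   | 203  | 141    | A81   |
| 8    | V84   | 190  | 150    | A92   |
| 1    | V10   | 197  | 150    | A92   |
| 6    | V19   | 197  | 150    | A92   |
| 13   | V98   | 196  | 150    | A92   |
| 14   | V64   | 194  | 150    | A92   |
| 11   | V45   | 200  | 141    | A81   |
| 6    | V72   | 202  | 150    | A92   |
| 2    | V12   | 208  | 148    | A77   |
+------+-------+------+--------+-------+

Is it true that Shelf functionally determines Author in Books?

Yes

Shelf=A92: 7 rows → Author = 150, 150, 150, 150, 150, 150, 150 ✓
Shelf=A81: 5 rows → Author = 141, 141, 141, 141, 141 ✓
Shelf=A77: 3 rows → Author = 148, 148, 148 ✓
Every Shelf value is associated with a single Author value, so Shelf → Author holds.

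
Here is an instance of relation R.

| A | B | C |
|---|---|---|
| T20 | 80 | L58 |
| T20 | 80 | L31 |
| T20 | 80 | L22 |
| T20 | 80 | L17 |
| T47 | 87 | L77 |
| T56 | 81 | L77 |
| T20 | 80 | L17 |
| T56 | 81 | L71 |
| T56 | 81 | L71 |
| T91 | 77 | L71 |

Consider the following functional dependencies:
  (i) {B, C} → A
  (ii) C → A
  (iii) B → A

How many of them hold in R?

2

(i) {B, C} → A: every LHS value maps to a single RHS value — holds.
(ii) C → A: C=L77: 2 rows → A takes values {T47, T56} — violation; C=L71: 3 rows → A takes values {T56, T91} — violation — fails.
(iii) B → A: every LHS value maps to a single RHS value — holds.
2 of the 3 dependencies hold.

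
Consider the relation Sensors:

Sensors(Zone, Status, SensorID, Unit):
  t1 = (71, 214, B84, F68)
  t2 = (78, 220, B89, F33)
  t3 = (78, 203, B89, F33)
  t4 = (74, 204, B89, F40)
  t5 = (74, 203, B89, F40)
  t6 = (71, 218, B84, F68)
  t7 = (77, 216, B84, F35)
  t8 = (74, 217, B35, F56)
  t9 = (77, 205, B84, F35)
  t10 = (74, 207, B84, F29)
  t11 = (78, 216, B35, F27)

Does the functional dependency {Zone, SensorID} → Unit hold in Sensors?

(Zone=71, SensorID=B84): rows 1, 6 → Unit = F68, F68 ✓
(Zone=78, SensorID=B89): rows 2, 3 → Unit = F33, F33 ✓
(Zone=74, SensorID=B89): rows 4, 5 → Unit = F40, F40 ✓
(Zone=77, SensorID=B84): rows 7, 9 → Unit = F35, F35 ✓
(Zone=74, SensorID=B35): row 8 → Unit = F56 ✓
(Zone=74, SensorID=B84): row 10 → Unit = F29 ✓
(Zone=78, SensorID=B35): row 11 → Unit = F27 ✓
Every {Zone, SensorID} value is associated with a single Unit value, so {Zone, SensorID} → Unit holds.

Yes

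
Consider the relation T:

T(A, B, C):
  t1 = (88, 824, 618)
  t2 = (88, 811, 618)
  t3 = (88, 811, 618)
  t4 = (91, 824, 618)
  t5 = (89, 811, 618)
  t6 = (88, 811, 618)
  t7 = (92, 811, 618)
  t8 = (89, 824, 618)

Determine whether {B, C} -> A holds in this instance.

No

(B=824, C=618): rows 1, 4, 8 → A takes values {88, 91, 89} — violation
(B=811, C=618): rows 2, 3, 5, 6, 7 → A takes values {88, 89, 92} — violation
Two rows agree on {B, C} but differ on A, so {B, C} -> A does not hold.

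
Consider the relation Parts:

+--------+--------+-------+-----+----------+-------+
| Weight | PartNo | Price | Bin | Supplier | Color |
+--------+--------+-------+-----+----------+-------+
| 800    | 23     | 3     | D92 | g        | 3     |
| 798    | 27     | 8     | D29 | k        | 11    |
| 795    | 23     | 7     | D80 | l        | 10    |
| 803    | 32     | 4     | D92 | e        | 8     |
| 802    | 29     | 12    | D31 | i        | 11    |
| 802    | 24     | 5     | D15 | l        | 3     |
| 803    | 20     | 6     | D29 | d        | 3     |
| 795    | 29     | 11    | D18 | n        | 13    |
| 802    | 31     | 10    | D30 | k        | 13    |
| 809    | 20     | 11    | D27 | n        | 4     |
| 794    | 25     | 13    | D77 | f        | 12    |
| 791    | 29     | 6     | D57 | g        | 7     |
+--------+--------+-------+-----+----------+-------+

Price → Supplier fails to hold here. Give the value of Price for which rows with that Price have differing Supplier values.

Price=3: 1 row → Supplier = g ✓
Price=8: 1 row → Supplier = k ✓
Price=7: 1 row → Supplier = l ✓
Price=4: 1 row → Supplier = e ✓
Price=12: 1 row → Supplier = i ✓
Price=5: 1 row → Supplier = l ✓
Price=6: 2 rows → Supplier takes values {d, g} — violation
Price=11: 2 rows → Supplier = n, n ✓
Price=10: 1 row → Supplier = k ✓
Price=13: 1 row → Supplier = f ✓
The only Price value with inconsistent Supplier is Price=6.

6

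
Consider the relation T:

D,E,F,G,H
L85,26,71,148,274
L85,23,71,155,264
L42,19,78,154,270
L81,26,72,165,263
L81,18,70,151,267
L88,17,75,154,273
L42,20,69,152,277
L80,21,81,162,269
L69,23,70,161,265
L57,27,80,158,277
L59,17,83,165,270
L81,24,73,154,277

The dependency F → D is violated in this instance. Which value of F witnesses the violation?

F=71: 2 rows → D = L85, L85 ✓
F=78: 1 row → D = L42 ✓
F=72: 1 row → D = L81 ✓
F=70: 2 rows → D takes values {L81, L69} — violation
F=75: 1 row → D = L88 ✓
F=69: 1 row → D = L42 ✓
F=81: 1 row → D = L80 ✓
F=80: 1 row → D = L57 ✓
F=83: 1 row → D = L59 ✓
F=73: 1 row → D = L81 ✓
The only F value with inconsistent D is F=70.

70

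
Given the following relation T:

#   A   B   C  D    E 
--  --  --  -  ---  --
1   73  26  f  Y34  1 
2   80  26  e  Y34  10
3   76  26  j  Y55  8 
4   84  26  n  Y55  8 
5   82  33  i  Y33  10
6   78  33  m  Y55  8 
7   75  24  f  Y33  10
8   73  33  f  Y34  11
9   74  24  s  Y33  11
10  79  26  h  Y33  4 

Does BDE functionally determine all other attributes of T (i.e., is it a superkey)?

No

Rows 3 and 4 have the same BDE value (B=26, D=Y55, E=8) but are distinct tuples, so BDE does not determine every attribute — not a superkey.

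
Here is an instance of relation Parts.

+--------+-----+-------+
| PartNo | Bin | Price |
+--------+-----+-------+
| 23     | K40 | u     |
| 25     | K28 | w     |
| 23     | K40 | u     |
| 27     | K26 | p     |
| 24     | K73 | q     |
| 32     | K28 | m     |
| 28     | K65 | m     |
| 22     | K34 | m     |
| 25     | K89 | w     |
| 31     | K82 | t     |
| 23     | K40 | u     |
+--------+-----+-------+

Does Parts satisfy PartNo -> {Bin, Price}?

PartNo=23: 3 rows → {Bin,Price} = (K40, u), (K40, u), (K40, u) ✓
PartNo=25: 2 rows → {Bin,Price} takes values {(K28, w), (K89, w)} — violation
PartNo=27: 1 row → {Bin,Price} = (K26, p) ✓
PartNo=24: 1 row → {Bin,Price} = (K73, q) ✓
PartNo=32: 1 row → {Bin,Price} = (K28, m) ✓
PartNo=28: 1 row → {Bin,Price} = (K65, m) ✓
PartNo=22: 1 row → {Bin,Price} = (K34, m) ✓
PartNo=31: 1 row → {Bin,Price} = (K82, t) ✓
Two rows agree on PartNo but differ on {Bin, Price}, so PartNo -> {Bin, Price} does not hold.

No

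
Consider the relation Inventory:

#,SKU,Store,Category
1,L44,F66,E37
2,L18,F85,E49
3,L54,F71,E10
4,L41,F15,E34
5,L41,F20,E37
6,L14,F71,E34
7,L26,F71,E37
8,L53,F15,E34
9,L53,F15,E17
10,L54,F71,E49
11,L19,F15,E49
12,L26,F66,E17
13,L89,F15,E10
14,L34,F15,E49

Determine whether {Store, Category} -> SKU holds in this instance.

(Store=F66, Category=E37): row 1 → SKU = L44 ✓
(Store=F85, Category=E49): row 2 → SKU = L18 ✓
(Store=F71, Category=E10): row 3 → SKU = L54 ✓
(Store=F15, Category=E34): rows 4, 8 → SKU takes values {L41, L53} — violation
(Store=F20, Category=E37): row 5 → SKU = L41 ✓
(Store=F71, Category=E34): row 6 → SKU = L14 ✓
(Store=F71, Category=E37): row 7 → SKU = L26 ✓
(Store=F15, Category=E17): row 9 → SKU = L53 ✓
(Store=F71, Category=E49): row 10 → SKU = L54 ✓
(Store=F15, Category=E49): rows 11, 14 → SKU takes values {L19, L34} — violation
(Store=F66, Category=E17): row 12 → SKU = L26 ✓
(Store=F15, Category=E10): row 13 → SKU = L89 ✓
Two rows agree on {Store, Category} but differ on SKU, so {Store, Category} -> SKU does not hold.

No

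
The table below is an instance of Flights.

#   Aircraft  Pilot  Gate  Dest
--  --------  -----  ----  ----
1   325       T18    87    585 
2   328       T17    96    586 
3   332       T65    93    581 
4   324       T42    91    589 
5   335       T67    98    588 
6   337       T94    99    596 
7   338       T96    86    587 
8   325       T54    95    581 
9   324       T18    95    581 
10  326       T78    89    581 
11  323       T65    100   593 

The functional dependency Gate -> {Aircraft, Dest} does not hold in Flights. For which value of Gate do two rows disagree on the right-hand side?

Gate=87: row 1 → {Aircraft,Dest} = (325, 585) ✓
Gate=96: row 2 → {Aircraft,Dest} = (328, 586) ✓
Gate=93: row 3 → {Aircraft,Dest} = (332, 581) ✓
Gate=91: row 4 → {Aircraft,Dest} = (324, 589) ✓
Gate=98: row 5 → {Aircraft,Dest} = (335, 588) ✓
Gate=99: row 6 → {Aircraft,Dest} = (337, 596) ✓
Gate=86: row 7 → {Aircraft,Dest} = (338, 587) ✓
Gate=95: rows 8, 9 → {Aircraft,Dest} takes values {(325, 581), (324, 581)} — violation
Gate=89: row 10 → {Aircraft,Dest} = (326, 581) ✓
Gate=100: row 11 → {Aircraft,Dest} = (323, 593) ✓
The only Gate value with inconsistent RHS is Gate=95.

95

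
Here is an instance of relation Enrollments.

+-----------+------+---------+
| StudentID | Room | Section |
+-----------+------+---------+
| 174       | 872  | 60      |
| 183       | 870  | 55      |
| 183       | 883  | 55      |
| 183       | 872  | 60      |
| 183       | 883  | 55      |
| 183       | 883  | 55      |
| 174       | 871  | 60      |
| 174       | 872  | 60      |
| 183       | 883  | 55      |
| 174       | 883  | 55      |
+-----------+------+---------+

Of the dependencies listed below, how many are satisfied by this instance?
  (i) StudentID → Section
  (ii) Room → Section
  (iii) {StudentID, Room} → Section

2

(i) StudentID → Section: StudentID=174: 4 rows → Section takes values {60, 55} — violation; StudentID=183: 6 rows → Section takes values {55, 60} — violation — fails.
(ii) Room → Section: every LHS value maps to a single RHS value — holds.
(iii) {StudentID, Room} → Section: every LHS value maps to a single RHS value — holds.
2 of the 3 dependencies hold.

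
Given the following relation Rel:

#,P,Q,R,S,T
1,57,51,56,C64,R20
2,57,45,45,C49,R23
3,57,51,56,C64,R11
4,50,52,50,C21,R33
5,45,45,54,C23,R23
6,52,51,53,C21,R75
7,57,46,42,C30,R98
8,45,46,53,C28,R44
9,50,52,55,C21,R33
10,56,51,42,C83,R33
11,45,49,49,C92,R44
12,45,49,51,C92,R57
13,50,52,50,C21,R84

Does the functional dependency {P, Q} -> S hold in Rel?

(P=57, Q=51): rows 1, 3 → S = C64, C64 ✓
(P=57, Q=45): row 2 → S = C49 ✓
(P=50, Q=52): rows 4, 9, 13 → S = C21, C21, C21 ✓
(P=45, Q=45): row 5 → S = C23 ✓
(P=52, Q=51): row 6 → S = C21 ✓
(P=57, Q=46): row 7 → S = C30 ✓
(P=45, Q=46): row 8 → S = C28 ✓
(P=56, Q=51): row 10 → S = C83 ✓
(P=45, Q=49): rows 11, 12 → S = C92, C92 ✓
Every {P, Q} value is associated with a single S value, so {P, Q} -> S holds.

Yes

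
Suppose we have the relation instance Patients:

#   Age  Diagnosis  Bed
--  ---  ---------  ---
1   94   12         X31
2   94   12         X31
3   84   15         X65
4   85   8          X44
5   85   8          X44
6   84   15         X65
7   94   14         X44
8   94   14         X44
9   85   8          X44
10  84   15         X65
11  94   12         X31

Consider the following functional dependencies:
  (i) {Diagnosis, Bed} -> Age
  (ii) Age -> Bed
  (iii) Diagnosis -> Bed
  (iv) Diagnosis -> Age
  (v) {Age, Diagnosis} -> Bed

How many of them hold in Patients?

(i) {Diagnosis, Bed} -> Age: every LHS value maps to a single RHS value — holds.
(ii) Age -> Bed: Age=94: rows 1, 2, 7, 8, 11 → Bed takes values {X31, X44} — violation — fails.
(iii) Diagnosis -> Bed: every LHS value maps to a single RHS value — holds.
(iv) Diagnosis -> Age: every LHS value maps to a single RHS value — holds.
(v) {Age, Diagnosis} -> Bed: every LHS value maps to a single RHS value — holds.
4 of the 5 dependencies hold.

4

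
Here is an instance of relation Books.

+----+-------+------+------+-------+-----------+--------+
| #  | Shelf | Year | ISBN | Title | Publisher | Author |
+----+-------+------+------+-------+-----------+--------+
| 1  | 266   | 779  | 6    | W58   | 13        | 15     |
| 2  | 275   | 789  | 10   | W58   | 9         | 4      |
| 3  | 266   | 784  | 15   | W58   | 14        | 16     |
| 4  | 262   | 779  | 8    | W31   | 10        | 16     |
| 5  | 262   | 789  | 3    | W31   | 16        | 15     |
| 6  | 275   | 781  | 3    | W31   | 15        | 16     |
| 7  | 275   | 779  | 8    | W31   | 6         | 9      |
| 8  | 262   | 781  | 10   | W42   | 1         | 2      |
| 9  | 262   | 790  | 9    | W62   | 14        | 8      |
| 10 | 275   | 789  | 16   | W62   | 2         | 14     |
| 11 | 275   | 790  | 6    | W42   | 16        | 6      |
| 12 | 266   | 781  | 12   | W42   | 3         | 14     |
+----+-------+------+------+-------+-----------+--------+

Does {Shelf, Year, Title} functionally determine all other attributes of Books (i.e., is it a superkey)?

Yes

All 12 rows have distinct {Shelf, Year, Title} values, so {Shelf, Year, Title} → (all attributes) holds and {Shelf, Year, Title} is a superkey.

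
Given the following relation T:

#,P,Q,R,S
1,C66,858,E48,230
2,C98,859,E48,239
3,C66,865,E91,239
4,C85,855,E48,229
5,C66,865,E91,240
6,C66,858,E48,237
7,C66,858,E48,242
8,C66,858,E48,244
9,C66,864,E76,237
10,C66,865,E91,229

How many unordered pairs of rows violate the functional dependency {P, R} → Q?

0

(P=C66, R=E48): all 4 rows agree on Q — 0 pairs.
(P=C66, R=E91): all 3 rows agree on Q — 0 pairs.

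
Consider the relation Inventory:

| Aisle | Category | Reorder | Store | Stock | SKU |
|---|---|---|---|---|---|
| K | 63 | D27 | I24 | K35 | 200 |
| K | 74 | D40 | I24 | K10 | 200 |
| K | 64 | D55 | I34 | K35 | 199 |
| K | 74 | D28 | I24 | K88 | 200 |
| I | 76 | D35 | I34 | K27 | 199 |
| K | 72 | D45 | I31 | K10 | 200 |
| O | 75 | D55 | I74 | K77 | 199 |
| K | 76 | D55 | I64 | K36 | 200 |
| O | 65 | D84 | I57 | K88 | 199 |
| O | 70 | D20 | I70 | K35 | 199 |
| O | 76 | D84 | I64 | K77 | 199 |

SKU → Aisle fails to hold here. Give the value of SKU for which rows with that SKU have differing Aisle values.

SKU=200: 5 rows → Aisle = K, K, K, K, K ✓
SKU=199: 6 rows → Aisle takes values {K, I, O} — violation
The only SKU value with inconsistent Aisle is SKU=199.

199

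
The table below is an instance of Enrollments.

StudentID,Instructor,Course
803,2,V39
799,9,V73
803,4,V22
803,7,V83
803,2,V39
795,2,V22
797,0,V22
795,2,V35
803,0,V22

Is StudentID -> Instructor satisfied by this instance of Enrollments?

No

StudentID=803: 5 rows → Instructor takes values {2, 4, 7, 0} — violation
StudentID=799: 1 row → Instructor = 9 ✓
StudentID=795: 2 rows → Instructor = 2, 2 ✓
StudentID=797: 1 row → Instructor = 0 ✓
Two rows agree on StudentID but differ on Instructor, so StudentID -> Instructor does not hold.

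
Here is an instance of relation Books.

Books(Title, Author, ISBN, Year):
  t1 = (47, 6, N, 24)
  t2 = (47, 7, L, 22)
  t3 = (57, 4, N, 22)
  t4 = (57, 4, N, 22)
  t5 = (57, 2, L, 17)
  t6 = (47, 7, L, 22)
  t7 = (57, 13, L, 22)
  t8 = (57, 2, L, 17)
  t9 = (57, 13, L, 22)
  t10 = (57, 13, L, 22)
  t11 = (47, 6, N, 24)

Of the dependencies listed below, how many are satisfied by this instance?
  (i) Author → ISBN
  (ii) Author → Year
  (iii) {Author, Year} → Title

3

(i) Author → ISBN: every LHS value maps to a single RHS value — holds.
(ii) Author → Year: every LHS value maps to a single RHS value — holds.
(iii) {Author, Year} → Title: every LHS value maps to a single RHS value — holds.
3 of the 3 dependencies hold.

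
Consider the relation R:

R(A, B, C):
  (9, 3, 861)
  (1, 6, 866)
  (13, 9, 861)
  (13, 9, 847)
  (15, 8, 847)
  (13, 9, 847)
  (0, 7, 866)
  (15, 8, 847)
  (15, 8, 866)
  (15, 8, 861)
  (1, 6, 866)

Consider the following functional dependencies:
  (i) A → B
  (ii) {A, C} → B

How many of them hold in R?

2

(i) A → B: every LHS value maps to a single RHS value — holds.
(ii) {A, C} → B: every LHS value maps to a single RHS value — holds.
2 of the 2 dependencies hold.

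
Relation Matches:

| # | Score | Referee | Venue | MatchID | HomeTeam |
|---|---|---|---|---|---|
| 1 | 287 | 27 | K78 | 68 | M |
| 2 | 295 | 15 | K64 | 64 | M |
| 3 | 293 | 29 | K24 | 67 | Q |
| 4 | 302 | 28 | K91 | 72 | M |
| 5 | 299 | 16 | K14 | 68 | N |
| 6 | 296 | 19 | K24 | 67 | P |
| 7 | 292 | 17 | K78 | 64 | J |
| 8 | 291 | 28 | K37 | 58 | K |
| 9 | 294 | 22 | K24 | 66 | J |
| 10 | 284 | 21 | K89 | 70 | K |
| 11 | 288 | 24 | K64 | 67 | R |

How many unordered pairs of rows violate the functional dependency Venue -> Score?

Venue=K78: violating pairs (1,7) — 1 pair.
Venue=K64: violating pairs (2,11) — 1 pair.
Venue=K24: violating pairs (3,6), (3,9), (6,9) — 3 pairs.

5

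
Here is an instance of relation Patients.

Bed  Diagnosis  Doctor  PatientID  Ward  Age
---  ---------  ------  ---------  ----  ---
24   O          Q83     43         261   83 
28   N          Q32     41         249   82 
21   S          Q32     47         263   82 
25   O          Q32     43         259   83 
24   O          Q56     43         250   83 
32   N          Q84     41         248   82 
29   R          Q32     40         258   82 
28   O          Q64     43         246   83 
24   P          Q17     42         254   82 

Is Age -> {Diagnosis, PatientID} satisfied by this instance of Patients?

No

Age=83: 4 rows → {Diagnosis,PatientID} = (O, 43), (O, 43), (O, 43), (O, 43) ✓
Age=82: 5 rows → {Diagnosis,PatientID} takes values {(N, 41), (S, 47), (R, 40), (P, 42)} — violation
Two rows agree on Age but differ on {Diagnosis, PatientID}, so Age -> {Diagnosis, PatientID} does not hold.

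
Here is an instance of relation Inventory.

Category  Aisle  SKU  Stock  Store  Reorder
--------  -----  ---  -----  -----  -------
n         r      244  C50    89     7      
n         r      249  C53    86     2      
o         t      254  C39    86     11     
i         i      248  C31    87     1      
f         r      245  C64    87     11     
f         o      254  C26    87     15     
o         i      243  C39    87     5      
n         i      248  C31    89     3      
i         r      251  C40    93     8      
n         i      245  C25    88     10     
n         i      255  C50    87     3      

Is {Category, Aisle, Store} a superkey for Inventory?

All 11 rows have distinct {Category, Aisle, Store} values, so {Category, Aisle, Store} → (all attributes) holds and {Category, Aisle, Store} is a superkey.

Yes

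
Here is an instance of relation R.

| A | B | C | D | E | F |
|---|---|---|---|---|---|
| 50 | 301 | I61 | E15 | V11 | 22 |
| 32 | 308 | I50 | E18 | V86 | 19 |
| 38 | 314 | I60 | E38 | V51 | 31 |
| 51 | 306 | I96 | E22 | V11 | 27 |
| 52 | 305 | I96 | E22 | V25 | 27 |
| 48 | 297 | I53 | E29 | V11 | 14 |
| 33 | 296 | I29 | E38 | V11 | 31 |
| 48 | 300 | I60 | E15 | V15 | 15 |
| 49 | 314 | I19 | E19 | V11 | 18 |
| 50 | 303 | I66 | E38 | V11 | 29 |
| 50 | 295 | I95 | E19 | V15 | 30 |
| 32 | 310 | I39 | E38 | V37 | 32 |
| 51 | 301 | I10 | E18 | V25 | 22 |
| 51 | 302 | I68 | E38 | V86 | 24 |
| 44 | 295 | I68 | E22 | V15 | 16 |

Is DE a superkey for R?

No

Two distinct rows share (D=E38, E=V11), so DE does not determine every attribute — not a superkey.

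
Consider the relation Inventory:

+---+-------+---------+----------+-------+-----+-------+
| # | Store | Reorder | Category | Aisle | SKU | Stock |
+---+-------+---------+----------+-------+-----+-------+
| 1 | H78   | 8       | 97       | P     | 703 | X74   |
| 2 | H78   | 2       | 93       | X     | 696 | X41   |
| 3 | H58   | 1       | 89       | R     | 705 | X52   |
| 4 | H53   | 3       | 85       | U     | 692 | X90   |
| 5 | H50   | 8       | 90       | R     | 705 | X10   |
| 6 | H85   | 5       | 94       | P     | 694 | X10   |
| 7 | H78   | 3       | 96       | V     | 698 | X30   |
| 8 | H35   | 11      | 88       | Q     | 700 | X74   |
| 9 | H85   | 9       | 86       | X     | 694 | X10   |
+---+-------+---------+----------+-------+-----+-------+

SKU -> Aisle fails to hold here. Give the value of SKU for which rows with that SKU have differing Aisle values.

694

SKU=703: row 1 → Aisle = P ✓
SKU=696: row 2 → Aisle = X ✓
SKU=705: rows 3, 5 → Aisle = R, R ✓
SKU=692: row 4 → Aisle = U ✓
SKU=694: rows 6, 9 → Aisle takes values {P, X} — violation
SKU=698: row 7 → Aisle = V ✓
SKU=700: row 8 → Aisle = Q ✓
The only SKU value with inconsistent Aisle is SKU=694.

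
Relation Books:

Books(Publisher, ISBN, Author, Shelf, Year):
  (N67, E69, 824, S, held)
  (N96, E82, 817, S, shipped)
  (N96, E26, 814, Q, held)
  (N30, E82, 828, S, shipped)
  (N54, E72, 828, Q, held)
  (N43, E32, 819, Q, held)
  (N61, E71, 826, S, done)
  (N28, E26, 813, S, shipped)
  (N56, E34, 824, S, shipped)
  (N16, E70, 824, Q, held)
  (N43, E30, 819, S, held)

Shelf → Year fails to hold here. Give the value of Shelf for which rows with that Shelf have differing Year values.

Shelf=S: 7 rows → Year takes values {held, shipped, done} — violation
Shelf=Q: 4 rows → Year = held, held, held, held ✓
The only Shelf value with inconsistent Year is Shelf=S.

S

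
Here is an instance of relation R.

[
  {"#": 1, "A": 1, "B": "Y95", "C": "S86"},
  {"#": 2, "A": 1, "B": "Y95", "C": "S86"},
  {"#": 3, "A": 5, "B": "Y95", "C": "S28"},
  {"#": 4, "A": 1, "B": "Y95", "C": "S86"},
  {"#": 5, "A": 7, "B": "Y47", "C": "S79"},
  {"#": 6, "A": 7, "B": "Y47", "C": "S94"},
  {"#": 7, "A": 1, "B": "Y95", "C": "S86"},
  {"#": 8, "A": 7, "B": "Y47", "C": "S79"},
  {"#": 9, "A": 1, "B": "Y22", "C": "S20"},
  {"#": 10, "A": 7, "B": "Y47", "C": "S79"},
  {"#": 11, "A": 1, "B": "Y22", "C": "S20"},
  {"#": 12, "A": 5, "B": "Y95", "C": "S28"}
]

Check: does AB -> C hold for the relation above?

No

(A=1, B=Y95): rows 1, 2, 4, 7 → C = S86, S86, S86, S86 ✓
(A=5, B=Y95): rows 3, 12 → C = S28, S28 ✓
(A=7, B=Y47): rows 5, 6, 8, 10 → C takes values {S79, S94} — violation
(A=1, B=Y22): rows 9, 11 → C = S20, S20 ✓
Two rows agree on AB but differ on C, so AB -> C does not hold.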